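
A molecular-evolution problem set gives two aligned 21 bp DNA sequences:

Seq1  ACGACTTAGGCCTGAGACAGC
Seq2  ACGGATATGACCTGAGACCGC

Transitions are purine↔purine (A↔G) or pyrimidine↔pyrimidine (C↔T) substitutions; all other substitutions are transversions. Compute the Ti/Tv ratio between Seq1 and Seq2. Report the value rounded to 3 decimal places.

Differing sites — 4:A/G (Ti); 5:C/A (Tv); 7:T/A (Tv); 8:A/T (Tv); 10:G/A (Ti); 19:A/C (Tv).
Of the 6 differences, 2 transitions and 4 transversions, so Ti/Tv = 2/4 = 0.500.

0.500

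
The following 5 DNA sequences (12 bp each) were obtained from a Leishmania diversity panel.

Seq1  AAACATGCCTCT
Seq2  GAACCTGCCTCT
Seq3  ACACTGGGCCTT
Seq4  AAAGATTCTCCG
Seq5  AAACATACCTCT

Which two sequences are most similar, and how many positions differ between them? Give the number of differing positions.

1

Pairwise Hamming distances:
  Seq1 vs Seq2: 2
  Seq1 vs Seq3: 6
  Seq1 vs Seq4: 5
  Seq1 vs Seq5: 1
  Seq2 vs Seq3: 7
  Seq2 vs Seq4: 7
  Seq2 vs Seq5: 3
  Seq3 vs Seq4: 9
  Seq3 vs Seq5: 7
  Seq4 vs Seq5: 5
The smallest is 1, between Seq1 and Seq5.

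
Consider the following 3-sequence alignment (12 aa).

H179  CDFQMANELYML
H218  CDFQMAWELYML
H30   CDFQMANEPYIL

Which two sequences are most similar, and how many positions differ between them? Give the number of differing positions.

Pairwise Hamming distances:
  H179 vs H218: 1
  H179 vs H30: 2
  H218 vs H30: 3
The smallest is 1, between H179 and H218.

1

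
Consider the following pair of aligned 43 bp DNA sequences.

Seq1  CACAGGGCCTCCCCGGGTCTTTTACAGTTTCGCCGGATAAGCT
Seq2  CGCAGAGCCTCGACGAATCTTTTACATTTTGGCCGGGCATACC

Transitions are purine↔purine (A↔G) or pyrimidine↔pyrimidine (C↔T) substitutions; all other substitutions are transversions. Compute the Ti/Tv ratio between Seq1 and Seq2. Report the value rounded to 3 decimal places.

1.600

Mismatches occur at site 2 (A↔G, transition), site 6 (G↔A, transition), site 12 (C↔G, transversion), site 13 (C↔A, transversion), site 16 (G↔A, transition), site 17 (G↔A, transition), site 27 (G↔T, transversion), site 31 (C↔G, transversion), site 37 (A↔G, transition), site 38 (T↔C, transition), site 40 (A↔T, transversion), site 41 (G↔A, transition), site 43 (T↔C, transition).
Of the 13 differences, 8 transitions and 5 transversions, so Ti/Tv = 8/5 = 1.600.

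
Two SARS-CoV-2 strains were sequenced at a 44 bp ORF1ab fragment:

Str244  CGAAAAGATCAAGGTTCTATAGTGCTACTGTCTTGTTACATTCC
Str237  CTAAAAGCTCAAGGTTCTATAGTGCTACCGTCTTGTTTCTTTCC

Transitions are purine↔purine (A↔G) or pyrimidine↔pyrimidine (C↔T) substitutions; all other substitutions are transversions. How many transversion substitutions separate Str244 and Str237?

The sequences differ at positions 2 (G/T, transversion), 8 (A/C, transversion), 29 (T/C, transition), 38 (A/T, transversion), 40 (A/T, transversion).
Of the 5 differences, 1 transition and 4 transversions, so the answer is 4.

4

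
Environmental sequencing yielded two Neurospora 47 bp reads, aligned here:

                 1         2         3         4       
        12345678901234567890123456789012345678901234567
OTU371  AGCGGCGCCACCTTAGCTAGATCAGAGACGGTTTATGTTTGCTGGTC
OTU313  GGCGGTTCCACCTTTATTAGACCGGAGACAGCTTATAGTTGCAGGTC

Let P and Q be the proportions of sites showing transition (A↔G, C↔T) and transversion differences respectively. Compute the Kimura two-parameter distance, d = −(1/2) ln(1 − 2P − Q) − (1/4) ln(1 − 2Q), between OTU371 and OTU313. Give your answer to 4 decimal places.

0.3623

The sequences differ at positions 1 (A/G, transition), 6 (C/T, transition), 7 (G/T, transversion), 15 (A/T, transversion), 16 (G/A, transition), 17 (C/T, transition), 22 (T/C, transition), 24 (A/G, transition), 30 (G/A, transition), 32 (T/C, transition), 37 (G/A, transition), 38 (T/G, transversion), 43 (T/A, transversion).
Of the 13 differences, 9 transitions and 4 transversions over 47 sites: P = 9/47 = 0.191489, Q = 4/47 = 0.085106.
d = −0.5·ln(0.531916) − 0.25·ln(0.829788) = −0.5·(-0.631270) − 0.25·(-0.186585) = 0.3623.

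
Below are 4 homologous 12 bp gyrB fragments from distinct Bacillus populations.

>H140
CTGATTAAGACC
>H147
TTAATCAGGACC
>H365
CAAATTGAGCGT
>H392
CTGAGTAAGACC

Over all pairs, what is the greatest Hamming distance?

8

Pairwise Hamming distances:
  H140 vs H147: 4
  H140 vs H365: 6
  H140 vs H392: 1
  H147 vs H365: 8
  H147 vs H392: 5
  H365 vs H392: 7
The largest is 8, between H147 and H365.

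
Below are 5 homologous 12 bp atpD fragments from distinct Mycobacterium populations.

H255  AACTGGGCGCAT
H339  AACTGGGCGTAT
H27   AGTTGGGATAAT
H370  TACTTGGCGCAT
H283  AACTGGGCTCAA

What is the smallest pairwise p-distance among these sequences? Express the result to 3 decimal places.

Pairwise Hamming distances:
  H255 vs H339: 1
  H255 vs H27: 5
  H255 vs H370: 2
  H255 vs H283: 2
  H339 vs H27: 5
  H339 vs H370: 3
  H339 vs H283: 3
  H27 vs H370: 7
  H27 vs H283: 5
  H370 vs H283: 4
The smallest is 1 mismatch, between H255 and H339; p = 1/12 = 0.083.

0.083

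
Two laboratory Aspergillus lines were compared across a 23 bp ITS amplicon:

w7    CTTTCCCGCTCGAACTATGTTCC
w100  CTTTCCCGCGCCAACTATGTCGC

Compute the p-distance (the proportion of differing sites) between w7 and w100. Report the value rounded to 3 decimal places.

0.174

Differing sites — 10:T/G; 12:G/C; 21:T/C; 22:C/G.
There are 4 differences over 23 sites, so p = 4/23 = 0.174.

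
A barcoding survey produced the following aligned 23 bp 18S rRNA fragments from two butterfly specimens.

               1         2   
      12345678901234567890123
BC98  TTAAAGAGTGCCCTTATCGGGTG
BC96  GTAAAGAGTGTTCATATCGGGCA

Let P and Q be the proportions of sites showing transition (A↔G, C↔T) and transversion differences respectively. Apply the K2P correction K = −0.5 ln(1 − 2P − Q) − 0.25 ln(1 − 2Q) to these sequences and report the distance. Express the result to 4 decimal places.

The sequences differ at positions 1 (T/G, transversion), 11 (C/T, transition), 12 (C/T, transition), 14 (T/A, transversion), 22 (T/C, transition), 23 (G/A, transition).
Of the 6 differences, 4 transitions and 2 transversions over 23 sites: P = 4/23 = 0.173913, Q = 2/23 = 0.086957.
d = −0.5·ln(0.565217) − 0.25·ln(0.826086) = −0.5·(-0.570546) − 0.25·(-0.191056) = 0.3330.

0.3330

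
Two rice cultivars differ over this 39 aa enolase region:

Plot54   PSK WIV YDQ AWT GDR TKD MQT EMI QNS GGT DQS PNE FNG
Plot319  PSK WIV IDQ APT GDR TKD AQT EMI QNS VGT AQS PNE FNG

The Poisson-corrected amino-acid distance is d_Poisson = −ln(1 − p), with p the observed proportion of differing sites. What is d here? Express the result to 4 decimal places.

0.1372

Mismatches occur at site 7 (Y/I), site 11 (W/P), site 19 (M/A), site 28 (G/V), site 31 (D/A).
p = 5/39 = 0.128205.
d = −ln(1 − 0.128205) = −ln(0.871795) = 0.1372.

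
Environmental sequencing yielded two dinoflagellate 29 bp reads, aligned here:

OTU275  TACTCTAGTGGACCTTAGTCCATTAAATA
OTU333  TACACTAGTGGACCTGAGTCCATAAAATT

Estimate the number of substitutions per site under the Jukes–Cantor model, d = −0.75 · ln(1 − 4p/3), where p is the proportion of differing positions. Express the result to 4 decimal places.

0.1524

Mismatches occur at site 4 (T→A), site 16 (T→G), site 24 (T→A), site 29 (A→T).
p = 4/29 = 0.137931.
d = −0.75 · ln(1 − (4/3)·0.137931) = −0.75 · ln(0.816092) = −0.75 · (-0.203228) = 0.1524.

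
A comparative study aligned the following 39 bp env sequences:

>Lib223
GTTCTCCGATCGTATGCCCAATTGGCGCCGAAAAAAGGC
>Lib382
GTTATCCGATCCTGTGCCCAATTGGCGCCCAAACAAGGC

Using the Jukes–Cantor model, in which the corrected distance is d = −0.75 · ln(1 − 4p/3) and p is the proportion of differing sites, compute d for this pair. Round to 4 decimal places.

Differing sites — 4:C/A; 12:G/C; 14:A/G; 30:G/C; 34:A/C.
p = 5/39 = 0.128205.
d = −0.75 · ln(1 − (4/3)·0.128205) = −0.75 · ln(0.829060) = −0.75 · (-0.187463) = 0.1406.

0.1406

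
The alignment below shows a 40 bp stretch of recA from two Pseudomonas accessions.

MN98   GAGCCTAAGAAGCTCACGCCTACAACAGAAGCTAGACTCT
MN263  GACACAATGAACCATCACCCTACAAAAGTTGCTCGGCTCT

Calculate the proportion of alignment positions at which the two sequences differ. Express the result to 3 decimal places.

Differing sites — 3:G/C; 4:C/A; 6:T/A; 8:A/T; 12:G/C; 14:T/A; 15:C/T; 16:A/C; 17:C/A; 18:G/C; 26:C/A; 29:A/T; 30:A/T; 34:A/C; 36:A/G.
There are 15 differences over 40 sites, so p = 15/40 = 0.375.

0.375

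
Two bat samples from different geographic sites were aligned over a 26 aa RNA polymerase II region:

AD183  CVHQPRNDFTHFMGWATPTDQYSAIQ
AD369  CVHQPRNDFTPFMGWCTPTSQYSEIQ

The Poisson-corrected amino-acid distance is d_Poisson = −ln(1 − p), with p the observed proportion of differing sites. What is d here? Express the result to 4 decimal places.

0.1671

The sequences differ at positions 11 (H/P), 16 (A/C), 20 (D/S), 24 (A/E).
p = 4/26 = 0.153846.
d = −ln(1 − 0.153846) = −ln(0.846154) = 0.1671.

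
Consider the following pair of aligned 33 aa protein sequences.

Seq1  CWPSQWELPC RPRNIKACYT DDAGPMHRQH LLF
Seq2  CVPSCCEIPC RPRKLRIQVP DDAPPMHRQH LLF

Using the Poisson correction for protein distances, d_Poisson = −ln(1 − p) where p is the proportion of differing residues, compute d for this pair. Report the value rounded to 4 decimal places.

0.4520

The sequences differ at positions 2 (W/V), 5 (Q/C), 6 (W/C), 8 (L/I), 14 (N/K), 15 (I/L), 16 (K/R), 17 (A/I), 18 (C/Q), 19 (Y/V), 20 (T/P), 24 (G/P).
p = 12/33 = 0.363636.
d = −ln(1 − 0.363636) = −ln(0.636364) = 0.4520.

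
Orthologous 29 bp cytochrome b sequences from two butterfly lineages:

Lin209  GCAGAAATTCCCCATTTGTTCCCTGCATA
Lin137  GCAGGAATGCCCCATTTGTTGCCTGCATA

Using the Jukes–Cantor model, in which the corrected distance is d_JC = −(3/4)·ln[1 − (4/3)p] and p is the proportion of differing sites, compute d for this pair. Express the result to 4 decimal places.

Mismatches occur at site 5 (A→G), site 9 (T→G), site 21 (C→G).
p = 3/29 = 0.103448.
d = −0.75 · ln(1 − (4/3)·0.103448) = −0.75 · ln(0.862069) = −0.75 · (-0.148420) = 0.1113.

0.1113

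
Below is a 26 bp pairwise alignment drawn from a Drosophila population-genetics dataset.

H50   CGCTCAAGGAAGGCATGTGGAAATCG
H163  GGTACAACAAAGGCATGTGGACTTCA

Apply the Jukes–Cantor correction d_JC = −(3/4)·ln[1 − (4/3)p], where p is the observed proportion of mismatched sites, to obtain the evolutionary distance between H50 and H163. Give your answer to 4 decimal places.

0.3961

Mismatches occur at site 1 (C/G), site 3 (C/T), site 4 (T/A), site 8 (G/C), site 9 (G/A), site 22 (A/C), site 23 (A/T), site 26 (G/A).
p = 8/26 = 0.307692.
d = −0.75 · ln(1 − (4/3)·0.307692) = −0.75 · ln(0.589744) = −0.75 · (-0.528067) = 0.3961.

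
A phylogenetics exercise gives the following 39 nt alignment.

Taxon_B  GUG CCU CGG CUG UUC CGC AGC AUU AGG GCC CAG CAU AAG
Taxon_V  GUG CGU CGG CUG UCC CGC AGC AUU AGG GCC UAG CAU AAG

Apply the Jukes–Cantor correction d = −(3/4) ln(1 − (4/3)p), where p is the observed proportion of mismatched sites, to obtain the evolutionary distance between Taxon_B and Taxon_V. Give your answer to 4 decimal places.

0.0812

The sequences differ at positions 5 (C/G), 14 (U/C), 31 (C/U).
p = 3/39 = 0.076923.
d = −0.75 · ln(1 − (4/3)·0.076923) = −0.75 · ln(0.897436) = −0.75 · (-0.108213) = 0.0812.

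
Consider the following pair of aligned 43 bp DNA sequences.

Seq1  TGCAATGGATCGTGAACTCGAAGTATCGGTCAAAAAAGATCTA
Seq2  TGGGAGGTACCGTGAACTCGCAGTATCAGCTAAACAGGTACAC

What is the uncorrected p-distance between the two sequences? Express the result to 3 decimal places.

0.349

Mismatches occur at site 3 (C↔G), site 4 (A↔G), site 6 (T↔G), site 8 (G↔T), site 10 (T↔C), site 21 (A↔C), site 28 (G↔A), site 30 (T↔C), site 31 (C↔T), site 35 (A↔C), site 37 (A↔G), site 39 (A↔T), site 40 (T↔A), site 42 (T↔A), site 43 (A↔C).
There are 15 differences over 43 sites, so p = 15/43 = 0.349.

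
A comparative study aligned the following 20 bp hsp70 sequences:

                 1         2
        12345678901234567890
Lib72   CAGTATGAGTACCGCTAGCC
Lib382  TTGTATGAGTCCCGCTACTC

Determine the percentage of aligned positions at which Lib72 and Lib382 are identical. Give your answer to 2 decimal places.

75.00%

Differing sites — 1:C/T; 2:A/T; 11:A/C; 18:G/C; 19:C/T.
15 of the 20 sites match, so the percent identity is 15/20 × 100 = 75.00%.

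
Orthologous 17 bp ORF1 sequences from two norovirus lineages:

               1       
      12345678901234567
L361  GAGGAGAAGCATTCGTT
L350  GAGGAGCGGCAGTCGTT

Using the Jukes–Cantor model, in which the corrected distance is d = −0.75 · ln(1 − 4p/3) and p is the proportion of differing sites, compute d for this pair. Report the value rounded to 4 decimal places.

0.2012

Mismatches occur at site 7 (A→C), site 8 (A→G), site 12 (T→G).
p = 3/17 = 0.176471.
d = −0.75 · ln(1 − (4/3)·0.176471) = −0.75 · ln(0.764705) = −0.75 · (-0.268265) = 0.2012.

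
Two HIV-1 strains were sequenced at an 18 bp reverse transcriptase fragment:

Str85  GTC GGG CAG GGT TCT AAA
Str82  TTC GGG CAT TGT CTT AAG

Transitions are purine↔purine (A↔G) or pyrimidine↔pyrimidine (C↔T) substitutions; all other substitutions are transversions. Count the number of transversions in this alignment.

3

Mismatches occur at site 1 (G→T, transversion), site 9 (G→T, transversion), site 10 (G→T, transversion), site 13 (T→C, transition), site 14 (C→T, transition), site 18 (A→G, transition).
Of the 6 differences, 3 transitions and 3 transversions, so the answer is 3.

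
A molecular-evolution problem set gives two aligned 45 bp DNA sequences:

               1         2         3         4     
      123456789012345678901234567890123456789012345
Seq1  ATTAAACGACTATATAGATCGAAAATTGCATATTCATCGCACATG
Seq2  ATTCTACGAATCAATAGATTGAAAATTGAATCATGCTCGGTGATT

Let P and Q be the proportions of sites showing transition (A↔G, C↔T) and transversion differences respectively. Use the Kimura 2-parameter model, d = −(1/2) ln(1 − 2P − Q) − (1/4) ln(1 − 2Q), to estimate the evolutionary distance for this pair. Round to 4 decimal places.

Differing sites — 4:A/C (Tv); 5:A/T (Tv); 10:C/A (Tv); 12:A/C (Tv); 13:T/A (Tv); 20:C/T (Ti); 29:C/A (Tv); 32:A/C (Tv); 33:T/A (Tv); 35:C/G (Tv); 36:A/C (Tv); 40:C/G (Tv); 41:A/T (Tv); 42:C/G (Tv); 45:G/T (Tv).
Of the 15 differences, 1 transition and 14 transversions over 45 sites: P = 1/45 = 0.022222, Q = 14/45 = 0.311111.
d = −0.5·ln(0.644445) − 0.25·ln(0.377778) = −0.5·(-0.439366) − 0.25·(-0.973449) = 0.4630.

0.4630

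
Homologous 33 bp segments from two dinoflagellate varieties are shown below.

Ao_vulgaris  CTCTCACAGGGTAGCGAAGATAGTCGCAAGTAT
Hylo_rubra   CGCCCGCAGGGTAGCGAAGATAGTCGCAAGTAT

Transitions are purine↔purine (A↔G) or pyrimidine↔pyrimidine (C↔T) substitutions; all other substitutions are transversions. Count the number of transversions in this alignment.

1

Differing sites — 2:T/G (Tv); 4:T/C (Ti); 6:A/G (Ti).
Of the 3 differences, 2 transitions and 1 transversion, so the answer is 1.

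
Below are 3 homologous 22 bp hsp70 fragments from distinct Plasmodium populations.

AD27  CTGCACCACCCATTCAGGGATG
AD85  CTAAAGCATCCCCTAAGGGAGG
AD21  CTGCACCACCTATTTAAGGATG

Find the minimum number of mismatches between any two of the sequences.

3

Pairwise Hamming distances:
  AD27 vs AD85: 8
  AD27 vs AD21: 3
  AD85 vs AD21: 10
The smallest is 3, between AD27 and AD21.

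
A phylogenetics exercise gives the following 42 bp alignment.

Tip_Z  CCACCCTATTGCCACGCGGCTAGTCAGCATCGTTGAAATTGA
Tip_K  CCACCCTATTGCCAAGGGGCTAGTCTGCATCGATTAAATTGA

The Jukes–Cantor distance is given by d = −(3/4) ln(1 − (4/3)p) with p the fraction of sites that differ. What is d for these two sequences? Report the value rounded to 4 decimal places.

0.1296

The sequences differ at positions 15 (C/A), 17 (C/G), 26 (A/T), 33 (T/A), 35 (G/T).
p = 5/42 = 0.119048.
d = −0.75 · ln(1 − (4/3)·0.119048) = −0.75 · ln(0.841269) = −0.75 · (-0.172844) = 0.1296.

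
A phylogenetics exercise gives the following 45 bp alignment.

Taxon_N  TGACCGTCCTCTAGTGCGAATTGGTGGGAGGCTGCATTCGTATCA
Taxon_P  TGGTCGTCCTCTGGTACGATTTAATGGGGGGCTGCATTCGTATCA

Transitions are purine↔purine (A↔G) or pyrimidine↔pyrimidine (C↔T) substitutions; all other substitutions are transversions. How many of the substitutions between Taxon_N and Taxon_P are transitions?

Mismatches occur at site 3 (A/G, transition), site 4 (C/T, transition), site 13 (A/G, transition), site 16 (G/A, transition), site 20 (A/T, transversion), site 23 (G/A, transition), site 24 (G/A, transition), site 29 (A/G, transition).
Of the 8 differences, 7 transitions and 1 transversion, so the answer is 7.

7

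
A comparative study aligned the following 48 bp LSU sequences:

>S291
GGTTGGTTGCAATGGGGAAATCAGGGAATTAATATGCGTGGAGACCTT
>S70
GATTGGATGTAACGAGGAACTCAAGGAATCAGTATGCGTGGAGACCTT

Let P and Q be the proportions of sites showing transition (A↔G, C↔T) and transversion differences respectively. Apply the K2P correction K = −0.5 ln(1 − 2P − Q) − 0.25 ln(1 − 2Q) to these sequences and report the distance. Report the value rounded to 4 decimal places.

0.2245

The sequences differ at positions 2 (G/A, transition), 7 (T/A, transversion), 10 (C/T, transition), 13 (T/C, transition), 15 (G/A, transition), 20 (A/C, transversion), 24 (G/A, transition), 30 (T/C, transition), 32 (A/G, transition).
Of the 9 differences, 7 transitions and 2 transversions over 48 sites: P = 7/48 = 0.145833, Q = 2/48 = 0.041667.
d = −0.5·ln(0.666667) − 0.25·ln(0.916666) = −0.5·(-0.405465) − 0.25·(-0.087012) = 0.2245.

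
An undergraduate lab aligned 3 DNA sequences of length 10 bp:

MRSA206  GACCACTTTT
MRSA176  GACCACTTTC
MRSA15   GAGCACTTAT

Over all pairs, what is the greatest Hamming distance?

3

Pairwise Hamming distances:
  MRSA206 vs MRSA176: 1
  MRSA206 vs MRSA15: 2
  MRSA176 vs MRSA15: 3
The largest is 3, between MRSA176 and MRSA15.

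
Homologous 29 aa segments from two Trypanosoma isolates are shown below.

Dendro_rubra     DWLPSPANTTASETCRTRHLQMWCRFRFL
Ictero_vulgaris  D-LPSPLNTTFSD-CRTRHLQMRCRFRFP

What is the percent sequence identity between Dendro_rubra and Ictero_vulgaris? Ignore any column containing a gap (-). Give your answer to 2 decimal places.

Excluding the 2 gap columns leaves 27 comparable sites.
The sequences differ at positions 7 (A/L), 11 (A/F), 13 (E/D), 23 (W/R), 29 (L/P).
22 of the 27 comparable sites match, so the percent identity is 22/27 × 100 = 81.48%.

81.48%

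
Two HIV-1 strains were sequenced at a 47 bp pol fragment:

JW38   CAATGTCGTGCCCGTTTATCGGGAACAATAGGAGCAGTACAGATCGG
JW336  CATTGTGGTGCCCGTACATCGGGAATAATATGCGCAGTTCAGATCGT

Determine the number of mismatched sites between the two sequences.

Mismatches occur at site 3 (A/T), site 7 (C/G), site 16 (T/A), site 17 (T/C), site 26 (C/T), site 31 (G/T), site 33 (A/C), site 39 (A/T), site 47 (G/T).
That gives 9 mismatches out of 47 aligned sites, so the Hamming distance is 9.

9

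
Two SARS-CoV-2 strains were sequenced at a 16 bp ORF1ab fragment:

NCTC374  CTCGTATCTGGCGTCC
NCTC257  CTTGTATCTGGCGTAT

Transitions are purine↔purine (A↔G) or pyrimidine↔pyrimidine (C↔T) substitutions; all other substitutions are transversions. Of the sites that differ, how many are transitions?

The sequences differ at positions 3 (C/T, transition), 15 (C/A, transversion), 16 (C/T, transition).
Of the 3 differences, 2 transitions and 1 transversion, so the answer is 2.

2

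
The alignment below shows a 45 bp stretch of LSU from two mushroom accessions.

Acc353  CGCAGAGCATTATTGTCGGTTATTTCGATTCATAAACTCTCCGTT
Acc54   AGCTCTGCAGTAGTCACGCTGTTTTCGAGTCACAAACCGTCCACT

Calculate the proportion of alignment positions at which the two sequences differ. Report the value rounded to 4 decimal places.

Differing sites — 1:C/A; 4:A/T; 5:G/C; 6:A/T; 10:T/G; 13:T/G; 15:G/C; 16:T/A; 19:G/C; 21:T/G; 22:A/T; 29:T/G; 33:T/C; 38:T/C; 39:C/G; 43:G/A; 44:T/C.
There are 17 differences over 45 sites, so p = 17/45 = 0.3778.

0.3778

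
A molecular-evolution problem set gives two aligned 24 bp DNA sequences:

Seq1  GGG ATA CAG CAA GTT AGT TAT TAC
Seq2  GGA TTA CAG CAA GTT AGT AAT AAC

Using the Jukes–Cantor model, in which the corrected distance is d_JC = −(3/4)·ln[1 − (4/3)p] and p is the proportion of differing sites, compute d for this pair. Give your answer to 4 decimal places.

0.1885

Mismatches occur at site 3 (G/A), site 4 (A/T), site 19 (T/A), site 22 (T/A).
p = 4/24 = 0.166667.
d = −0.75 · ln(1 − (4/3)·0.166667) = −0.75 · ln(0.777777) = −0.75 · (-0.251315) = 0.1885.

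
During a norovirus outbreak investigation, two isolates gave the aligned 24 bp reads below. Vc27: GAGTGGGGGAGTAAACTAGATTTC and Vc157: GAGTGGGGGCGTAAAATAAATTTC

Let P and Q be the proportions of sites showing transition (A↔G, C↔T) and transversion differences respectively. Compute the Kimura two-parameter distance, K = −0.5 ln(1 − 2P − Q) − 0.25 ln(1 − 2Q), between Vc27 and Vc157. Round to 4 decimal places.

0.1367

Differing sites — 10:A/C (Tv); 16:C/A (Tv); 19:G/A (Ti).
Of the 3 differences, 1 transition and 2 transversions over 24 sites: P = 1/24 = 0.041667, Q = 2/24 = 0.083333.
d = −0.5·ln(0.833333) − 0.25·ln(0.833334) = −0.5·(-0.182322) − 0.25·(-0.182321) = 0.1367.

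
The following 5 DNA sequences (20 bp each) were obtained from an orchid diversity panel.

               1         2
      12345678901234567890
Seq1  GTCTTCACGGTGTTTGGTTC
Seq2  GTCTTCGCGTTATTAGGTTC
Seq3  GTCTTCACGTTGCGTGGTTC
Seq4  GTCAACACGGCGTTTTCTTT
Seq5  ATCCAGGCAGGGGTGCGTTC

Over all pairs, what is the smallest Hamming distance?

3

Pairwise Hamming distances:
  Seq1 vs Seq2: 4
  Seq1 vs Seq3: 3
  Seq1 vs Seq4: 6
  Seq1 vs Seq5: 10
  Seq2 vs Seq3: 5
  Seq2 vs Seq4: 10
  Seq2 vs Seq5: 11
  Seq3 vs Seq4: 9
  Seq3 vs Seq5: 12
  Seq4 vs Seq5: 11
The smallest is 3, between Seq1 and Seq3.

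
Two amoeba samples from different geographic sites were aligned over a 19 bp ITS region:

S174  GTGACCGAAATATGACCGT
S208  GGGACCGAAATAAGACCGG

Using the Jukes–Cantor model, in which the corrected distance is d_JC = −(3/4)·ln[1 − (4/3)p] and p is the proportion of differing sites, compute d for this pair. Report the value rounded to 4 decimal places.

0.1773

Differing sites — 2:T/G; 13:T/A; 19:T/G.
p = 3/19 = 0.157895.
d = −0.75 · ln(1 − (4/3)·0.157895) = −0.75 · ln(0.789473) = −0.75 · (-0.236390) = 0.1773.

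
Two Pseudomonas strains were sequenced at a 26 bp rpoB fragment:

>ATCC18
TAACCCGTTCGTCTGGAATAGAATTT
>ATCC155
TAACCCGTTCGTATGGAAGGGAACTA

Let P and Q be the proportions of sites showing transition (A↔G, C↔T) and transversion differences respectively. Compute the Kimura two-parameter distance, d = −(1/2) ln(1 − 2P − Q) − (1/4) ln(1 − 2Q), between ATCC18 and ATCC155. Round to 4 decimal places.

Mismatches occur at site 13 (C→A, transversion), site 19 (T→G, transversion), site 20 (A→G, transition), site 24 (T→C, transition), site 26 (T→A, transversion).
Of the 5 differences, 2 transitions and 3 transversions over 26 sites: P = 2/26 = 0.076923, Q = 3/26 = 0.115385.
d = −0.5·ln(0.730769) − 0.25·ln(0.769230) = −0.5·(-0.313658) − 0.25·(-0.262365) = 0.2224.

0.2224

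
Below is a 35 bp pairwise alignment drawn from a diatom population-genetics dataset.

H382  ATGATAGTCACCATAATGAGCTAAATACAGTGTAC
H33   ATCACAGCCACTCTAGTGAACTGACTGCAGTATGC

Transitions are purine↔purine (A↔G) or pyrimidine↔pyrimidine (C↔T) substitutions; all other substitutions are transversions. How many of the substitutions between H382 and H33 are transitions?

Differing sites — 3:G/C (Tv); 5:T/C (Ti); 8:T/C (Ti); 12:C/T (Ti); 13:A/C (Tv); 16:A/G (Ti); 20:G/A (Ti); 23:A/G (Ti); 25:A/C (Tv); 27:A/G (Ti); 32:G/A (Ti); 34:A/G (Ti).
Of the 12 differences, 9 transitions and 3 transversions, so the answer is 9.

9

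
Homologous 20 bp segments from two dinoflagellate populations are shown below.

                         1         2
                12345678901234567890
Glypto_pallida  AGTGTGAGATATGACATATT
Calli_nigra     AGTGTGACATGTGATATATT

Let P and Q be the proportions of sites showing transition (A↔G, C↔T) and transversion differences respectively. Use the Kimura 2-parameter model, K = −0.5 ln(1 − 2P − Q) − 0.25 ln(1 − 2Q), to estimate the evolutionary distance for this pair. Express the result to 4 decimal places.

Differing sites — 8:G/C (Tv); 11:A/G (Ti); 15:C/T (Ti).
Of the 3 differences, 2 transitions and 1 transversion over 20 sites: P = 2/20 = 0.100000, Q = 1/20 = 0.050000.
d = −0.5·ln(0.750000) − 0.25·ln(0.900000) = −0.5·(-0.287682) − 0.25·(-0.105361) = 0.1702.

0.1702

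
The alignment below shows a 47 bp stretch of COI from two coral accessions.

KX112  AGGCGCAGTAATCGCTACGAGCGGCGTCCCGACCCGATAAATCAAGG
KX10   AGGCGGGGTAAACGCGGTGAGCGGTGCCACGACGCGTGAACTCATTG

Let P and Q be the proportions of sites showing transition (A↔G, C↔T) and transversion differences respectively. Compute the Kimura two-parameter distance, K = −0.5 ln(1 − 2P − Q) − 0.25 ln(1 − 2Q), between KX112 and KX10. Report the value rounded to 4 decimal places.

Differing sites — 6:C/G (Tv); 7:A/G (Ti); 12:T/A (Tv); 16:T/G (Tv); 17:A/G (Ti); 18:C/T (Ti); 25:C/T (Ti); 27:T/C (Ti); 29:C/A (Tv); 34:C/G (Tv); 37:A/T (Tv); 38:T/G (Tv); 41:A/C (Tv); 45:A/T (Tv); 46:G/T (Tv).
Of the 15 differences, 5 transitions and 10 transversions over 47 sites: P = 5/47 = 0.106383, Q = 10/47 = 0.212766.
d = −0.5·ln(0.574468) − 0.25·ln(0.574468) = −0.5·(-0.554311) − 0.25·(-0.554311) = 0.4157.

0.4157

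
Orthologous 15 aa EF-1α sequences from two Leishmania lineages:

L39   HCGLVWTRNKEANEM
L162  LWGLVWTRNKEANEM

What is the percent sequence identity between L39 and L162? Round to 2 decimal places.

86.67%

The sequences differ at positions 1 (H/L), 2 (C/W).
13 of the 15 sites match, so the percent identity is 13/15 × 100 = 86.67%.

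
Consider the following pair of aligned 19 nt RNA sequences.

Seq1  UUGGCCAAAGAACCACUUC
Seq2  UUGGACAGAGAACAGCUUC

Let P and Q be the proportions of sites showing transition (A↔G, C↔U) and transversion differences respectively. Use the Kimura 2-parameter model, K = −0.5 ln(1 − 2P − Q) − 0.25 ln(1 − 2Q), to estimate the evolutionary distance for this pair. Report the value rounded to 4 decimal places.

0.2488

Differing sites — 5:C/A (Tv); 8:A/G (Ti); 14:C/A (Tv); 15:A/G (Ti).
Of the 4 differences, 2 transitions and 2 transversions over 19 sites: P = 2/19 = 0.105263, Q = 2/19 = 0.105263.
d = −0.5·ln(0.684211) − 0.25·ln(0.789474) = −0.5·(-0.379489) − 0.25·(-0.236388) = 0.2488.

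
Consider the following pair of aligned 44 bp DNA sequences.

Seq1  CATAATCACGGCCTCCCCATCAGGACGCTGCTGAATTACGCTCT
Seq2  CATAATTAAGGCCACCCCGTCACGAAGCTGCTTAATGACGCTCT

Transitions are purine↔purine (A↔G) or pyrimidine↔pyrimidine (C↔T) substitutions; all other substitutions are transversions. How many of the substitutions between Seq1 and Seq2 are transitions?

2

Differing sites — 7:C/T (Ti); 9:C/A (Tv); 14:T/A (Tv); 19:A/G (Ti); 23:G/C (Tv); 26:C/A (Tv); 33:G/T (Tv); 37:T/G (Tv).
Of the 8 differences, 2 transitions and 6 transversions, so the answer is 2.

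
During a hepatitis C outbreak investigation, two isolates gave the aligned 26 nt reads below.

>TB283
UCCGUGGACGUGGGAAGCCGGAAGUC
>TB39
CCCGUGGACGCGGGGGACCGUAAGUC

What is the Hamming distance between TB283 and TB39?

6

The sequences differ at positions 1 (U/C), 11 (U/C), 15 (A/G), 16 (A/G), 17 (G/A), 21 (G/U).
That gives 6 mismatches out of 26 aligned sites, so the Hamming distance is 6.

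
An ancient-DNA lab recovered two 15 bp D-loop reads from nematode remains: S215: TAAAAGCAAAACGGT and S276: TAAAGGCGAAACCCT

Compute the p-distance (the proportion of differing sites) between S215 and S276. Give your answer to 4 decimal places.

0.2667

Differing sites — 5:A/G; 8:A/G; 13:G/C; 14:G/C.
There are 4 differences over 15 sites, so p = 4/15 = 0.2667.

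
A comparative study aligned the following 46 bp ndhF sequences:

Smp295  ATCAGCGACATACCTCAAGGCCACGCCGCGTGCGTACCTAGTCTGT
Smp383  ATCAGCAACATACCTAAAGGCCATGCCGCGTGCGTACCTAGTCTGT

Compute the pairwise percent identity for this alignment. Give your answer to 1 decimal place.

The sequences differ at positions 7 (G/A), 16 (C/A), 24 (C/T).
43 of the 46 sites match, so the percent identity is 43/46 × 100 = 93.5%.

93.5%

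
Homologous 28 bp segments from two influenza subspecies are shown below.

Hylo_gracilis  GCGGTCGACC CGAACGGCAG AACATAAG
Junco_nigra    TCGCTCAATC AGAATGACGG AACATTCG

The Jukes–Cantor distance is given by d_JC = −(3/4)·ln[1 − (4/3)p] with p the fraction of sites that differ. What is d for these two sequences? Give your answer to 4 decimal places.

Differing sites — 1:G/T; 4:G/C; 7:G/A; 9:C/T; 11:C/A; 15:C/T; 17:G/A; 19:A/G; 26:A/T; 27:A/C.
p = 10/28 = 0.357143.
d = −0.75 · ln(1 − (4/3)·0.357143) = −0.75 · ln(0.523809) = −0.75 · (-0.646628) = 0.4850.

0.4850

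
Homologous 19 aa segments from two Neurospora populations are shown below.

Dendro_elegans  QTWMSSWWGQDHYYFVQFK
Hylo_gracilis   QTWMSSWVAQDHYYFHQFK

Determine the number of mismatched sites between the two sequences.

3

Differing sites — 8:W/V; 9:G/A; 16:V/H.
That gives 3 mismatches out of 19 aligned sites, so the Hamming distance is 3.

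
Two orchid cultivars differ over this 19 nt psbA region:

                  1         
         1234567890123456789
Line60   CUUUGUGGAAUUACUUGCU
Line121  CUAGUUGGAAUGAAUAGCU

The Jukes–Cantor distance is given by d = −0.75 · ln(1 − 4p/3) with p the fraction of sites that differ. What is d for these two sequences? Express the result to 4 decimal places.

0.4099

The sequences differ at positions 3 (U/A), 4 (U/G), 5 (G/U), 12 (U/G), 14 (C/A), 16 (U/A).
p = 6/19 = 0.315789.
d = −0.75 · ln(1 − (4/3)·0.315789) = −0.75 · ln(0.578948) = −0.75 · (-0.546543) = 0.4099.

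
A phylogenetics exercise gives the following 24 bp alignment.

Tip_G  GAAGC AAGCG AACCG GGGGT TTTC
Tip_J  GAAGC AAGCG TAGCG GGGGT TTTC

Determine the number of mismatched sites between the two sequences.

2

Mismatches occur at site 11 (A↔T), site 13 (C↔G).
That gives 2 mismatches out of 24 aligned sites, so the Hamming distance is 2.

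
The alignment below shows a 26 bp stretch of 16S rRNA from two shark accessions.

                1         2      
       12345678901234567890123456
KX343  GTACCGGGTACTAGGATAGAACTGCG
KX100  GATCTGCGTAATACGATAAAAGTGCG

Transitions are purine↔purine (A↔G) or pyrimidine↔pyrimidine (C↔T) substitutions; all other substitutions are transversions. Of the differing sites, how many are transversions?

6

Mismatches occur at site 2 (T↔A, transversion), site 3 (A↔T, transversion), site 5 (C↔T, transition), site 7 (G↔C, transversion), site 11 (C↔A, transversion), site 14 (G↔C, transversion), site 19 (G↔A, transition), site 22 (C↔G, transversion).
Of the 8 differences, 2 transitions and 6 transversions, so the answer is 6.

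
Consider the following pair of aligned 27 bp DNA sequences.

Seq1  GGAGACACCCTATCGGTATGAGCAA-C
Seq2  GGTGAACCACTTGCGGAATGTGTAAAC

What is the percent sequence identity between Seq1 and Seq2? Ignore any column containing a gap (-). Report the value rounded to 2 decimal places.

Excluding the 1 gap column leaves 26 comparable sites.
Differing sites — 3:A/T; 6:C/A; 7:A/C; 9:C/A; 12:A/T; 13:T/G; 17:T/A; 21:A/T; 23:C/T.
17 of the 26 comparable sites match, so the percent identity is 17/26 × 100 = 65.38%.

65.38%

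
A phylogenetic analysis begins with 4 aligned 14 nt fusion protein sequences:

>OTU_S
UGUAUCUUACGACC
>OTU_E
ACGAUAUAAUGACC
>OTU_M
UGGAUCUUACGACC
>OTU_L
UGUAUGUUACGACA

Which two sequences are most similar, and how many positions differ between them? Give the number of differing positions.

Pairwise Hamming distances:
  OTU_S vs OTU_E: 6
  OTU_S vs OTU_M: 1
  OTU_S vs OTU_L: 2
  OTU_E vs OTU_M: 5
  OTU_E vs OTU_L: 7
  OTU_M vs OTU_L: 3
The smallest is 1, between OTU_S and OTU_M.

1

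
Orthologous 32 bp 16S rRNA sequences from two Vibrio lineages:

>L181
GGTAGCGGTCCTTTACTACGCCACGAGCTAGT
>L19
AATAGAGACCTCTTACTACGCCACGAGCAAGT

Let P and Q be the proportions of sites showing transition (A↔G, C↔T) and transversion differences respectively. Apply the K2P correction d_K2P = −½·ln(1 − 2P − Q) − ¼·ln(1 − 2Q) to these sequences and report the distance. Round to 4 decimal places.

0.3211

The sequences differ at positions 1 (G/A, transition), 2 (G/A, transition), 6 (C/A, transversion), 8 (G/A, transition), 9 (T/C, transition), 11 (C/T, transition), 12 (T/C, transition), 29 (T/A, transversion).
Of the 8 differences, 6 transitions and 2 transversions over 32 sites: P = 6/32 = 0.187500, Q = 2/32 = 0.062500.
d = −0.5·ln(0.562500) − 0.25·ln(0.875000) = −0.5·(-0.575364) − 0.25·(-0.133531) = 0.3211.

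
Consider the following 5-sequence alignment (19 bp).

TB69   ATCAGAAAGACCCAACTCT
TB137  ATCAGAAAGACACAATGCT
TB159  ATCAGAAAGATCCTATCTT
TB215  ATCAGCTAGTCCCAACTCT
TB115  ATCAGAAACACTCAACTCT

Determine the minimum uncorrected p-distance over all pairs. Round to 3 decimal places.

Pairwise Hamming distances:
  TB69 vs TB137: 3
  TB69 vs TB159: 5
  TB69 vs TB215: 3
  TB69 vs TB115: 2
  TB137 vs TB159: 5
  TB137 vs TB215: 6
  TB137 vs TB115: 4
  TB159 vs TB215: 8
  TB159 vs TB115: 7
  TB215 vs TB115: 5
The smallest is 2 mismatches, between TB69 and TB115; p = 2/19 = 0.105.

0.105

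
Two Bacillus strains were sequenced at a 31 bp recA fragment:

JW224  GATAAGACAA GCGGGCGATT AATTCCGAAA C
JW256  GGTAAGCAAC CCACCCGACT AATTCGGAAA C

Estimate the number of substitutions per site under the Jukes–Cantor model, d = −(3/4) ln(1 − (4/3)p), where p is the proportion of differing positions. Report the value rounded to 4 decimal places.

0.4217

The sequences differ at positions 2 (A/G), 7 (A/C), 8 (C/A), 10 (A/C), 11 (G/C), 13 (G/A), 14 (G/C), 15 (G/C), 19 (T/C), 26 (C/G).
p = 10/31 = 0.322581.
d = −0.75 · ln(1 − (4/3)·0.322581) = −0.75 · ln(0.569892) = −0.75 · (-0.562308) = 0.4217.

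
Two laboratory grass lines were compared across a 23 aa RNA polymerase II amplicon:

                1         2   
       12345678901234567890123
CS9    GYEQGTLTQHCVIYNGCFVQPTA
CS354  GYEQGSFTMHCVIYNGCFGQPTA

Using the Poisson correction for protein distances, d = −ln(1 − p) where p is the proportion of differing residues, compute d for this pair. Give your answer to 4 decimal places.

0.1911

Mismatches occur at site 6 (T/S), site 7 (L/F), site 9 (Q/M), site 19 (V/G).
p = 4/23 = 0.173913.
d = −ln(1 − 0.173913) = −ln(0.826087) = 0.1911.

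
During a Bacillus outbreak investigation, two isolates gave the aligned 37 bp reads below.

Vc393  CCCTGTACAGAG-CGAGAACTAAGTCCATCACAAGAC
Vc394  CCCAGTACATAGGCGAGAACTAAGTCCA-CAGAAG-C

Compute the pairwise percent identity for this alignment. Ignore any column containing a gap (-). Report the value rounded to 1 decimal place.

91.2%

Excluding the 3 gap columns leaves 34 comparable sites.
Mismatches occur at site 4 (T↔A), site 10 (G↔T), site 32 (C↔G).
31 of the 34 comparable sites match, so the percent identity is 31/34 × 100 = 91.2%.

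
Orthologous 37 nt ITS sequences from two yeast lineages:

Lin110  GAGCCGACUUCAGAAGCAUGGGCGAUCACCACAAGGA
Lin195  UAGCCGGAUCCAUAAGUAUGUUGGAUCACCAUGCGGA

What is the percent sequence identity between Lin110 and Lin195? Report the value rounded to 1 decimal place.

67.6%

Mismatches occur at site 1 (G→U), site 7 (A→G), site 8 (C→A), site 10 (U→C), site 13 (G→U), site 17 (C→U), site 21 (G→U), site 22 (G→U), site 23 (C→G), site 32 (C→U), site 33 (A→G), site 34 (A→C).
25 of the 37 sites match, so the percent identity is 25/37 × 100 = 67.6%.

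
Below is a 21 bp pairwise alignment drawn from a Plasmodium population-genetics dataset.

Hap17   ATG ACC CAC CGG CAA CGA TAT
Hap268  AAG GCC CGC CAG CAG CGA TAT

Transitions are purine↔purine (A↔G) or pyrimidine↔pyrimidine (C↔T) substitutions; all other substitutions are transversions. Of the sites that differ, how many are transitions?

The sequences differ at positions 2 (T/A, transversion), 4 (A/G, transition), 8 (A/G, transition), 11 (G/A, transition), 15 (A/G, transition).
Of the 5 differences, 4 transitions and 1 transversion, so the answer is 4.

4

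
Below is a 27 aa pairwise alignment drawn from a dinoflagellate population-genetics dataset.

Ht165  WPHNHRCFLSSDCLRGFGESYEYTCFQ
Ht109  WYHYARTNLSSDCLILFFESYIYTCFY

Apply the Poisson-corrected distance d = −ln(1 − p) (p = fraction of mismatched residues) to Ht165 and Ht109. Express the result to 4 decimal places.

The sequences differ at positions 2 (P/Y), 4 (N/Y), 5 (H/A), 7 (C/T), 8 (F/N), 15 (R/I), 16 (G/L), 18 (G/F), 22 (E/I), 27 (Q/Y).
p = 10/27 = 0.370370.
d = −ln(1 − 0.370370) = −ln(0.629630) = 0.4626.

0.4626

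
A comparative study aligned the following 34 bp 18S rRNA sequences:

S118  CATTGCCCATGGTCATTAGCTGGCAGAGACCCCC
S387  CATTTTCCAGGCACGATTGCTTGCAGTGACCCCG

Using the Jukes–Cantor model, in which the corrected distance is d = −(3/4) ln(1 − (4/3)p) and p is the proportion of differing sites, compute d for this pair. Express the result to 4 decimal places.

0.4234

Differing sites — 5:G/T; 6:C/T; 10:T/G; 12:G/C; 13:T/A; 15:A/G; 16:T/A; 18:A/T; 22:G/T; 27:A/T; 34:C/G.
p = 11/34 = 0.323529.
d = −0.75 · ln(1 − (4/3)·0.323529) = −0.75 · ln(0.568628) = −0.75 · (-0.564529) = 0.4234.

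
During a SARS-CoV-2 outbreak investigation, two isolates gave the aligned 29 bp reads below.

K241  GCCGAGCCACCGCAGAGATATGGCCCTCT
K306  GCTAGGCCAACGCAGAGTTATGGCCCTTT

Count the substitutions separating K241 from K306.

Mismatches occur at site 3 (C/T), site 4 (G/A), site 5 (A/G), site 10 (C/A), site 18 (A/T), site 28 (C/T).
That gives 6 mismatches out of 29 aligned sites, so the Hamming distance is 6.

6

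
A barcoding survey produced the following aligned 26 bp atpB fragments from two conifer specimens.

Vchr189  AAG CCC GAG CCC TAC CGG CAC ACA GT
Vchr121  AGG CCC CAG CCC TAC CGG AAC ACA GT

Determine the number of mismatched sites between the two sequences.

3

The sequences differ at positions 2 (A/G), 7 (G/C), 19 (C/A).
That gives 3 mismatches out of 26 aligned sites, so the Hamming distance is 3.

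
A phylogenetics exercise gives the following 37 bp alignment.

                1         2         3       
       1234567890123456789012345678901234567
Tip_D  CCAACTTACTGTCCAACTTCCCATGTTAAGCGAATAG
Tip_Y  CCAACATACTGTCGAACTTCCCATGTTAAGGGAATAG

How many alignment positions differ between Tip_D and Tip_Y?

3

The sequences differ at positions 6 (T/A), 14 (C/G), 31 (C/G).
That gives 3 mismatches out of 37 aligned sites, so the Hamming distance is 3.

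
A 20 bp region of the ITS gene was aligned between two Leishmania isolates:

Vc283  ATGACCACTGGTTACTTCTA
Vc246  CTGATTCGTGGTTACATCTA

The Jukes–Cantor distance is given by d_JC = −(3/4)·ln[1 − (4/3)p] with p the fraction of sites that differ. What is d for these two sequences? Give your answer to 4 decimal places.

The sequences differ at positions 1 (A/C), 5 (C/T), 6 (C/T), 7 (A/C), 8 (C/G), 16 (T/A).
p = 6/20 = 0.300000.
d = −0.75 · ln(1 − (4/3)·0.300000) = −0.75 · ln(0.600000) = −0.75 · (-0.510826) = 0.3831.

0.3831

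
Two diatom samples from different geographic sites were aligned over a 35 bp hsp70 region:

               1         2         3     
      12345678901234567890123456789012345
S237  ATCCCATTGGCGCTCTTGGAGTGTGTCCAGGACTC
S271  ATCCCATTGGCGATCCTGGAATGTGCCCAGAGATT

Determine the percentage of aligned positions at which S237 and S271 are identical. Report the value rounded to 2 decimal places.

Mismatches occur at site 13 (C↔A), site 16 (T↔C), site 21 (G↔A), site 26 (T↔C), site 31 (G↔A), site 32 (A↔G), site 33 (C↔A), site 35 (C↔T).
27 of the 35 sites match, so the percent identity is 27/35 × 100 = 77.14%.

77.14%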